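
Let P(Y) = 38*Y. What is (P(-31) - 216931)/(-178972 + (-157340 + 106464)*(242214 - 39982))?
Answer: 218109/10288934204 ≈ 2.1198e-5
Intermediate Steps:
(P(-31) - 216931)/(-178972 + (-157340 + 106464)*(242214 - 39982)) = (38*(-31) - 216931)/(-178972 + (-157340 + 106464)*(242214 - 39982)) = (-1178 - 216931)/(-178972 - 50876*202232) = -218109/(-178972 - 10288755232) = -218109/(-10288934204) = -218109*(-1/10288934204) = 218109/10288934204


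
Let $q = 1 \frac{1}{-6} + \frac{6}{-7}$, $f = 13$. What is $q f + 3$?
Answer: $- \frac{433}{42} \approx -10.31$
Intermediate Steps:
$q = - \frac{43}{42}$ ($q = 1 \left(- \frac{1}{6}\right) + 6 \left(- \frac{1}{7}\right) = - \frac{1}{6} - \frac{6}{7} = - \frac{43}{42} \approx -1.0238$)
$q f + 3 = \left(- \frac{43}{42}\right) 13 + 3 = - \frac{559}{42} + 3 = - \frac{433}{42}$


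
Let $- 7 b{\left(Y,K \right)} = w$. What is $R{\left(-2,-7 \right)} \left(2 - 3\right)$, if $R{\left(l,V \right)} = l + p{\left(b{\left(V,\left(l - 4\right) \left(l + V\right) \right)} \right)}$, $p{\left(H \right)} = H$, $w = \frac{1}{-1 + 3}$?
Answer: $\frac{29}{14} \approx 2.0714$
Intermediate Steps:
$w = \frac{1}{2} \approx 0.5$
$b{\left(Y,K \right)} = - \frac{1}{14}$ ($b{\left(Y,K \right)} = \left(- \frac{1}{7}\right) \frac{1}{2} = - \frac{1}{14}$)
$R{\left(l,V \right)} = - \frac{1}{14} + l$ ($R{\left(l,V \right)} = l - \frac{1}{14} = - \frac{1}{14} + l$)
$R{\left(-2,-7 \right)} \left(2 - 3\right) = \left(- \frac{1}{14} - 2\right) \left(2 - 3\right) = \left(- \frac{29}{14}\right) \left(-1\right) = \frac{29}{14}$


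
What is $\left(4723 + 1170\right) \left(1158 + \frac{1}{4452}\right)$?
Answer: $\frac{30380872381}{4452} \approx 6.8241 \cdot 10^{6}$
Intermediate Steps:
$\left(4723 + 1170\right) \left(1158 + \frac{1}{4452}\right) = 5893 \left(1158 + \frac{1}{4452}\right) = 5893 \cdot \frac{5155417}{4452} = \frac{30380872381}{4452}$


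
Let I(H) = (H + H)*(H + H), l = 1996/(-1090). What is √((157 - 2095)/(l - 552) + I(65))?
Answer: √385003304159395/150919 ≈ 130.01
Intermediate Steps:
l = -998/545 (l = 1996*(-1/1090) = -998/545 ≈ -1.8312)
I(H) = 4*H² (I(H) = (2*H)*(2*H) = 4*H²)
√((157 - 2095)/(l - 552) + I(65)) = √((157 - 2095)/(-998/545 - 552) + 4*65²) = √(-1938/(-301838/545) + 4*4225) = √(-1938*(-545/301838) + 16900) = √(528105/150919 + 16900) = √(2551059205/150919) = √385003304159395/150919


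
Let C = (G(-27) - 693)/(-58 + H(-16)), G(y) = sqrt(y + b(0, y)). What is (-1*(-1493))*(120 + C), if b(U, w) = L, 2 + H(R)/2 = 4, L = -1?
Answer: 1189921/6 - 1493*I*sqrt(7)/27 ≈ 1.9832e+5 - 146.3*I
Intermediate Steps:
H(R) = 4 (H(R) = -4 + 2*4 = -4 + 8 = 4)
b(U, w) = -1
G(y) = sqrt(-1 + y) (G(y) = sqrt(y - 1) = sqrt(-1 + y))
C = 77/6 - I*sqrt(7)/27 (C = (sqrt(-1 - 27) - 693)/(-58 + 4) = (sqrt(-28) - 693)/(-54) = (2*I*sqrt(7) - 693)*(-1/54) = (-693 + 2*I*sqrt(7))*(-1/54) = 77/6 - I*sqrt(7)/27 ≈ 12.833 - 0.097991*I)
(-1*(-1493))*(120 + C) = (-1*(-1493))*(120 + (77/6 - I*sqrt(7)/27)) = 1493*(797/6 - I*sqrt(7)/27) = 1189921/6 - 1493*I*sqrt(7)/27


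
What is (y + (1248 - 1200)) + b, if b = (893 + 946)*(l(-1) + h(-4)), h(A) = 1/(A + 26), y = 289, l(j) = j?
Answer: -31205/22 ≈ -1418.4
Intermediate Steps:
h(A) = 1/(26 + A)
b = -38619/22 (b = (893 + 946)*(-1 + 1/(26 - 4)) = 1839*(-1 + 1/22) = 1839*(-21/22) = -38619/22 ≈ -1755.4)
(y + (1248 - 1200)) + b = (289 + (1248 - 1200)) - 38619/22 = (289 + 48) - 38619/22 = 337 - 38619/22 = -31205/22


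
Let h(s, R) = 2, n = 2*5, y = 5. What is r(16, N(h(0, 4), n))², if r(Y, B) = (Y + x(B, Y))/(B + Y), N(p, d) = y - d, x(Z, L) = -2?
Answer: 196/121 ≈ 1.6198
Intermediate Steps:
n = 10
N(p, d) = 5 - d
r(Y, B) = (-2 + Y)/(B + Y) (r(Y, B) = (Y - 2)/(B + Y) = (-2 + Y)/(B + Y))
r(16, N(h(0, 4), n))² = ((-2 + 16)/((5 - 1*10) + 16))² = (14/((5 - 10) + 16))² = (14/(-5 + 16))² = (14/11)² = 196/121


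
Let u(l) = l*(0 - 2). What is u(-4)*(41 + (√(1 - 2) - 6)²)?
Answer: 608 - 96*I ≈ 608.0 - 96.0*I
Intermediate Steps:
u(l) = -2*l (u(l) = l*(-2) = -2*l)
u(-4)*(41 + (√(1 - 2) - 6)²) = (-2*(-4))*(41 + (√(1 - 2) - 6)²) = 8*(41 + (√(-1) - 6)²) = 8*(41 + (I - 6)²) = 8*(41 + (-6 + I)²) = 328 + 8*(-6 + I)²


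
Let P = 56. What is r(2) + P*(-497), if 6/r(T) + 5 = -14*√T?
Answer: -10214314/367 - 84*√2/367 ≈ -27832.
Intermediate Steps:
r(T) = 6/(-5 - 14*√T)
r(2) + P*(-497) = -6/(5 + 14*√2) + 56*(-497) = -6/(5 + 14*√2) - 27832 = -27832 - 6/(5 + 14*√2)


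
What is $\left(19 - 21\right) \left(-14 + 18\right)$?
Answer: $-8$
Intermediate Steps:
$\left(19 - 21\right) \left(-14 + 18\right) = \left(19 - 21\right) 4 = \left(-2\right) 4 = -8$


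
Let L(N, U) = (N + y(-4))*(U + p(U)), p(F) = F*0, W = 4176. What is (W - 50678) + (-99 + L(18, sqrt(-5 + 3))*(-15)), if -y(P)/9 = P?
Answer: -46601 - 810*I*sqrt(2) ≈ -46601.0 - 1145.5*I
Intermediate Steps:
y(P) = -9*P
p(F) = 0
L(N, U) = U*(36 + N) (L(N, U) = (N - 9*(-4))*(U + 0) = (N + 36)*U = (36 + N)*U = U*(36 + N))
(W - 50678) + (-99 + L(18, sqrt(-5 + 3))*(-15)) = (4176 - 50678) + (-99 + (sqrt(-5 + 3)*(36 + 18))*(-15)) = -46502 + (-99 + (sqrt(-2)*54)*(-15)) = -46502 + (-99 + ((I*sqrt(2))*54)*(-15)) = -46502 + (-99 + (54*I*sqrt(2))*(-15)) = -46502 + (-99 - 810*I*sqrt(2)) = -46601 - 810*I*sqrt(2)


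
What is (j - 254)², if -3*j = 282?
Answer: 121104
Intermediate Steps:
j = -94 (j = -⅓*282 = -94)
(j - 254)² = (-94 - 254)² = (-348)² = 121104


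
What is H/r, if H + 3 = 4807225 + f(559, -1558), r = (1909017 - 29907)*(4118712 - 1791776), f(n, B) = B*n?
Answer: 65605/72876145116 ≈ 9.0023e-7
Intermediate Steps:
r = 4372568706960 (r = 1879110*2326936 = 4372568706960)
H = 3936300 (H = -3 + (4807225 - 1558*559) = -3 + (4807225 - 870922) = -3 + 3936303 = 3936300)
H/r = 3936300/4372568706960 = 3936300*(1/4372568706960) = 65605/72876145116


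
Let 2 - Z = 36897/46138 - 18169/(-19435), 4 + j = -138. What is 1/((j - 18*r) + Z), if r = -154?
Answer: 38986610/102545132541 ≈ 0.00038019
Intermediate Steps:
j = -142 (j = -4 - 138 = -142)
Z = 10348241/38986610 (Z = 2 - (36897/46138 - 18169/(-19435)) = 2 - (36897*(1/46138) - 18169*(-1/19435)) = 2 - (36897/46138 + 18169/19435) = 2 - 1*67624979/38986610 = 2 - 67624979/38986610 = 10348241/38986610 ≈ 0.26543)
1/((j - 18*r) + Z) = 1/((-142 - 18*(-154)) + 10348241/38986610) = 1/((-142 + 2772) + 10348241/38986610) = 1/(2630 + 10348241/38986610) = 1/(102545132541/38986610) = 38986610/102545132541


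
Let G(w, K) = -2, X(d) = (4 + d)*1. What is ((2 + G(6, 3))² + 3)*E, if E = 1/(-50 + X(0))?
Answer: -3/46 ≈ -0.065217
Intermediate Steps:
X(d) = 4 + d
E = -1/46 (E = 1/(-50 + (4 + 0)) = 1/(-50 + 4) = 1/(-46) = -1/46 ≈ -0.021739)
((2 + G(6, 3))² + 3)*E = ((2 - 2)² + 3)*(-1/46) = (0² + 3)*(-1/46) = (0 + 3)*(-1/46) = 3*(-1/46) = -3/46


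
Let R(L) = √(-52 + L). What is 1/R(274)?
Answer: √222/222 ≈ 0.067116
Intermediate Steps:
1/R(274) = 1/(√(-52 + 274)) = 1/(√222) = √222/222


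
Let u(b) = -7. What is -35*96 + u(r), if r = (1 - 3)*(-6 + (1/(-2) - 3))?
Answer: -3367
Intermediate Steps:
r = 19 (r = -2*(-6 + (-½ - 3)) = -2*(-6 - 7/2) = -2*(-19/2) = 19)
-35*96 + u(r) = -35*96 - 7 = -3360 - 7 = -3367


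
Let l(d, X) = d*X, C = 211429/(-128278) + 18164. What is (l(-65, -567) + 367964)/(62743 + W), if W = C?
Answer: 51929371682/10378376717 ≈ 5.0036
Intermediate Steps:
C = 2329830163/128278 (C = 211429*(-1/128278) + 18164 = -211429/128278 + 18164 = 2329830163/128278 ≈ 18162.)
W = 2329830163/128278 ≈ 18162.
l(d, X) = X*d
(l(-65, -567) + 367964)/(62743 + W) = (-567*(-65) + 367964)/(62743 + 2329830163/128278) = (36855 + 367964)/(10378376717/128278) = 404819*(128278/10378376717) = 51929371682/10378376717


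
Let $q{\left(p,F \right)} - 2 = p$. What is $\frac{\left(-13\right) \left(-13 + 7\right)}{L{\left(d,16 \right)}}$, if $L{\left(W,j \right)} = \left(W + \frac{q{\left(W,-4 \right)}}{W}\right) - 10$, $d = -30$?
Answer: $- \frac{585}{293} \approx -1.9966$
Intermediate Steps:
$q{\left(p,F \right)} = 2 + p$
$L{\left(W,j \right)} = -10 + W + \frac{2 + W}{W}$ ($L{\left(W,j \right)} = \left(W + \frac{2 + W}{W}\right) - 10 = -10 + W + \frac{2 + W}{W}$)
$\frac{\left(-13\right) \left(-13 + 7\right)}{L{\left(d,16 \right)}} = \frac{\left(-13\right) \left(-13 + 7\right)}{-9 - 30 + \frac{2}{-30}} = \frac{\left(-13\right) \left(-6\right)}{-9 - 30 + 2 \left(- \frac{1}{30}\right)} = \frac{78}{-9 - 30 - \frac{1}{15}} = \frac{78}{- \frac{586}{15}} = 78 \left(- \frac{15}{586}\right) = - \frac{585}{293}$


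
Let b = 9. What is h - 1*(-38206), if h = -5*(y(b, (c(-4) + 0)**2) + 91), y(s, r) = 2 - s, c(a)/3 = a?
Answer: 37786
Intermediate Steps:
c(a) = 3*a
h = -420 (h = -5*((2 - 1*9) + 91) = -5*((2 - 9) + 91) = -5*(-7 + 91) = -5*84 = -420)
h - 1*(-38206) = -420 - 1*(-38206) = -420 + 38206 = 37786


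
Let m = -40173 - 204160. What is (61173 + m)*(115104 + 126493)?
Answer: -44250906520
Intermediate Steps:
m = -244333
(61173 + m)*(115104 + 126493) = (61173 - 244333)*(115104 + 126493) = -183160*241597 = -44250906520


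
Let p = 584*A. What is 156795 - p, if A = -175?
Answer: 258995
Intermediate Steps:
p = -102200 (p = 584*(-175) = -102200)
156795 - p = 156795 - 1*(-102200) = 156795 + 102200 = 258995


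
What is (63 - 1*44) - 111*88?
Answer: -9749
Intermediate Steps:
(63 - 1*44) - 111*88 = (63 - 44) - 9768 = 19 - 9768 = -9749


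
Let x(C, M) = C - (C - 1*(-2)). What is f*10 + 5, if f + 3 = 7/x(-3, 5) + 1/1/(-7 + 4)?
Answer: -90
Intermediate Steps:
x(C, M) = -2 (x(C, M) = C - (C + 2) = C - (2 + C) = C + (-2 - C) = -2)
f = -19/2 (f = -3 + (7/(-2) + 1/1/(-7 + 4)) = -3 + (7*(-1/2) + 1/1/(-3)) = -3 + (-7/2 + 1/(-1/3)) = -3 + (-7/2 + 1*(-3)) = -3 + (-7/2 - 3) = -3 - 13/2 = -19/2 ≈ -9.5000)
f*10 + 5 = -19/2*10 + 5 = -95 + 5 = -90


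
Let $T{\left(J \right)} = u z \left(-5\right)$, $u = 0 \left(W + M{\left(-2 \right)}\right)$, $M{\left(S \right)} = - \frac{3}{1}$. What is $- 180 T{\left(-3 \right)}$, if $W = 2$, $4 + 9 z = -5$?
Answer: $0$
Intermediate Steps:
$M{\left(S \right)} = -3$ ($M{\left(S \right)} = \left(-3\right) 1 = -3$)
$z = -1$ ($z = - \frac{4}{9} + \frac{1}{9} \left(-5\right) = - \frac{4}{9} - \frac{5}{9} = -1$)
$u = 0$ ($u = 0 \left(2 - 3\right) = 0 \left(-1\right) = 0$)
$T{\left(J \right)} = 0$ ($T{\left(J \right)} = 0 \left(\left(-1\right) \left(-5\right)\right) = 0 \cdot 5 = 0$)
$- 180 T{\left(-3 \right)} = \left(-180\right) 0 = 0$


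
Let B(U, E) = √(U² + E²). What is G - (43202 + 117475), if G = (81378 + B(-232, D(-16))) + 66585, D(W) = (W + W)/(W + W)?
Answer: -12714 + 5*√2153 ≈ -12482.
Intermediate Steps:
D(W) = 1 (D(W) = (2*W)/((2*W)) = (2*W)*(1/(2*W)) = 1)
B(U, E) = √(E² + U²)
G = 147963 + 5*√2153 (G = (81378 + √(1² + (-232)²)) + 66585 = (81378 + √(1 + 53824)) + 66585 = (81378 + √53825) + 66585 = (81378 + 5*√2153) + 66585 = 147963 + 5*√2153 ≈ 1.4820e+5)
G - (43202 + 117475) = (147963 + 5*√2153) - (43202 + 117475) = (147963 + 5*√2153) - 1*160677 = (147963 + 5*√2153) - 160677 = -12714 + 5*√2153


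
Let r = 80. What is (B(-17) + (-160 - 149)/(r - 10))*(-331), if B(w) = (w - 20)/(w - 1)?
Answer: 245933/315 ≈ 780.74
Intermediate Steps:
B(w) = (-20 + w)/(-1 + w)
(B(-17) + (-160 - 149)/(r - 10))*(-331) = ((-20 - 17)/(-1 - 17) + (-160 - 149)/(80 - 10))*(-331) = (-37/(-18) - 309/70)*(-331) = (-1/18*(-37) - 309*1/70)*(-331) = (37/18 - 309/70)*(-331) = -743/315*(-331) = 245933/315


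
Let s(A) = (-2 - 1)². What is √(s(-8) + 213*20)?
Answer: √4269 ≈ 65.338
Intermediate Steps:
s(A) = 9 (s(A) = (-3)² = 9)
√(s(-8) + 213*20) = √(9 + 213*20) = √(9 + 4260) = √4269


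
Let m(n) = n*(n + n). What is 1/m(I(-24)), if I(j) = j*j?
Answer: 1/663552 ≈ 1.5070e-6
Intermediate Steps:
I(j) = j**2
m(n) = 2*n**2 (m(n) = n*(2*n) = 2*n**2)
1/m(I(-24)) = 1/(2*((-24)**2)**2) = 1/(2*576**2) = 1/(2*331776) = 1/663552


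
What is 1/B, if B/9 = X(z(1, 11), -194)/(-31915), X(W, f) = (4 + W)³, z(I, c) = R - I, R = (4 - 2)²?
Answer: -31915/3087 ≈ -10.339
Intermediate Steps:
R = 4 (R = 2² = 4)
z(I, c) = 4 - I
B = -3087/31915 (B = 9*((4 + (4 - 1*1))³/(-31915)) = 9*((4 + (4 - 1))³*(-1/31915)) = 9*((4 + 3)³*(-1/31915)) = 9*(7³*(-1/31915)) = 9*(343*(-1/31915)) = 9*(-343/31915) = -3087/31915 ≈ -0.096726)
1/B = 1/(-3087/31915) = -31915/3087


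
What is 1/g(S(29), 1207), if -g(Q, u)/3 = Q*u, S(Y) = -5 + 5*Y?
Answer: -1/506940 ≈ -1.9726e-6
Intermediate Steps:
g(Q, u) = -3*Q*u
1/g(S(29), 1207) = 1/(-3*(-5 + 5*29)*1207) = 1/(-3*(-5 + 145)*1207) = 1/(-3*140*1207) = 1/(-506940) = -1/506940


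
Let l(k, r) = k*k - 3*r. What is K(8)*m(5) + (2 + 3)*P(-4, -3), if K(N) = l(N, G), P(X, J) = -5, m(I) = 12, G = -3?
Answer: 851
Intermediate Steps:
l(k, r) = k² - 3*r
K(N) = 9 + N² (K(N) = N² - 3*(-3) = N² + 9 = 9 + N²)
K(8)*m(5) + (2 + 3)*P(-4, -3) = (9 + 8²)*12 + (2 + 3)*(-5) = (9 + 64)*12 + 5*(-5) = 73*12 - 25 = 876 - 25 = 851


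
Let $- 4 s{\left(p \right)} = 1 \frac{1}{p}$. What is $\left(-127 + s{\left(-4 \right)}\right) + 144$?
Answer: $\frac{273}{16} \approx 17.063$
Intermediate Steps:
$s{\left(p \right)} = - \frac{1}{4 p}$ ($s{\left(p \right)} = - \frac{1 \frac{1}{p}}{4} = - \frac{1}{4 p}$)
$\left(-127 + s{\left(-4 \right)}\right) + 144 = \left(-127 - \frac{1}{4 \left(-4\right)}\right) + 144 = \left(-127 - - \frac{1}{16}\right) + 144 = \left(-127 + \frac{1}{16}\right) + 144 = - \frac{2031}{16} + 144 = \frac{273}{16}$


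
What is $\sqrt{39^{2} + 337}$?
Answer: $\sqrt{1858} \approx 43.104$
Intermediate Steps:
$\sqrt{39^{2} + 337} = \sqrt{1521 + 337} = \sqrt{1858}$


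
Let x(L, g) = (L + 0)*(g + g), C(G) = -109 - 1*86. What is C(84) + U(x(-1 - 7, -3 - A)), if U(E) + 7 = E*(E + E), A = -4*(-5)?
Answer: 270646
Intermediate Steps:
C(G) = -195 (C(G) = -109 - 86 = -195)
A = 20
x(L, g) = 2*L*g (x(L, g) = L*(2*g) = 2*L*g)
U(E) = -7 + 2*E**2 (U(E) = -7 + E*(E + E) = -7 + E*(2*E) = -7 + 2*E**2)
C(84) + U(x(-1 - 7, -3 - A)) = -195 + (-7 + 2*(2*(-1 - 7)*(-3 - 1*20))**2) = -195 + (-7 + 2*(2*(-8)*(-3 - 20))**2) = -195 + (-7 + 2*(2*(-8)*(-23))**2) = -195 + (-7 + 2*368**2) = -195 + (-7 + 2*135424) = -195 + (-7 + 270848) = -195 + 270841 = 270646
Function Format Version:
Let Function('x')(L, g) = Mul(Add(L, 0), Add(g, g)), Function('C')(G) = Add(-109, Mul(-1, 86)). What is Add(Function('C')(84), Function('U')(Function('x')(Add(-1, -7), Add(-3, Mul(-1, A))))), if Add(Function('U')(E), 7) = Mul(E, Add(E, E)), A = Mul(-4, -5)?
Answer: 270646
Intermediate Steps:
Function('C')(G) = -195 (Function('C')(G) = Add(-109, -86) = -195)
A = 20
Function('x')(L, g) = Mul(2, L, g) (Function('x')(L, g) = Mul(L, Mul(2, g)) = Mul(2, L, g))
Function('U')(E) = Add(-7, Mul(2, Pow(E, 2))) (Function('U')(E) = Add(-7, Mul(E, Add(E, E))) = Add(-7, Mul(E, Mul(2, E))) = Add(-7, Mul(2, Pow(E, 2))))
Add(Function('C')(84), Function('U')(Function('x')(Add(-1, -7), Add(-3, Mul(-1, A))))) = Add(-195, Add(-7, Mul(2, Pow(Mul(2, Add(-1, -7), Add(-3, Mul(-1, 20))), 2)))) = Add(-195, Add(-7, Mul(2, Pow(Mul(2, -8, Add(-3, -20)), 2)))) = Add(-195, Add(-7, Mul(2, Pow(Mul(2, -8, -23), 2)))) = Add(-195, Add(-7, Mul(2, Pow(368, 2)))) = Add(-195, Add(-7, Mul(2, 135424))) = Add(-195, Add(-7, 270848)) = Add(-195, 270841) = 270646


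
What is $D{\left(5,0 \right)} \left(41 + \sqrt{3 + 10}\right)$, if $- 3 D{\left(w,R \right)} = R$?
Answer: $0$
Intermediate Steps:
$D{\left(w,R \right)} = - \frac{R}{3}$
$D{\left(5,0 \right)} \left(41 + \sqrt{3 + 10}\right) = \left(- \frac{1}{3}\right) 0 \left(41 + \sqrt{3 + 10}\right) = 0 \left(41 + \sqrt{13}\right) = 0$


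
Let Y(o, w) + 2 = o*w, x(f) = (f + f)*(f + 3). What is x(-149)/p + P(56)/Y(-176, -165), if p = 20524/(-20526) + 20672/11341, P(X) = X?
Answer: 3342018421789834/63207406613 ≈ 52874.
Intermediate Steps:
x(f) = 2*f*(3 + f) (x(f) = (2*f)*(3 + f) = 2*f*(3 + f))
Y(o, w) = -2 + o*w
p = 8706854/10581153 (p = 20524*(-1/20526) + 20672*(1/11341) = -10262/10263 + 20672/11341 = 8706854/10581153 ≈ 0.82286)
x(-149)/p + P(56)/Y(-176, -165) = (2*(-149)*(3 - 149))/(8706854/10581153) + 56/(-2 - 176*(-165)) = (2*(-149)*(-146))*(10581153/8706854) + 56/(-2 + 29040) = 43508*(10581153/8706854) + 56/29038 = 230182402362/4353427 + 56*(1/29038) = 230182402362/4353427 + 28/14519 = 3342018421789834/63207406613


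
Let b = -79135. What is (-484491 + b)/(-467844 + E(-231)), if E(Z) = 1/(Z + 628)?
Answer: 223759522/185734067 ≈ 1.2047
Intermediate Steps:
E(Z) = 1/(628 + Z)
(-484491 + b)/(-467844 + E(-231)) = (-484491 - 79135)/(-467844 + 1/(628 - 231)) = -563626/(-467844 + 1/397) = -563626/(-185734067/397) = -563626*(-397/185734067) = 223759522/185734067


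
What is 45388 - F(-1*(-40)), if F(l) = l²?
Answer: 43788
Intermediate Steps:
45388 - F(-1*(-40)) = 45388 - (-1*(-40))² = 45388 - 1*40² = 45388 - 1*1600 = 45388 - 1600 = 43788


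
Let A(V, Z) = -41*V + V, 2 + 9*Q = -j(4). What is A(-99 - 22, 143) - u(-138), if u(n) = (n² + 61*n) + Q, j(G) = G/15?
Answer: -781076/135 ≈ -5785.8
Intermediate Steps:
j(G) = G/15 (j(G) = G*(1/15) = G/15)
Q = -34/135 (Q = -2/9 + (-4/15)/9 = -2/9 + (-1*4/15)/9 = -2/9 + (⅑)*(-4/15) = -2/9 - 4/135 = -34/135 ≈ -0.25185)
u(n) = -34/135 + n² + 61*n (u(n) = (n² + 61*n) - 34/135 = -34/135 + n² + 61*n)
A(V, Z) = -40*V
A(-99 - 22, 143) - u(-138) = -40*(-99 - 22) - (-34/135 + (-138)² + 61*(-138)) = -40*(-121) - (-34/135 + 19044 - 8418) = 4840 - 1*1434476/135 = 4840 - 1434476/135 = -781076/135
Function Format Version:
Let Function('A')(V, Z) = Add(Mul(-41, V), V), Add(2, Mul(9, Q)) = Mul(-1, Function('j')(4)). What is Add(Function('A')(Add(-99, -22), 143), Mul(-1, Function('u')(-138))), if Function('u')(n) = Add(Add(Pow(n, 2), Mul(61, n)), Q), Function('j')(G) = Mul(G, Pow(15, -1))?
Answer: Rational(-781076, 135) ≈ -5785.8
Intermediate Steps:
Function('j')(G) = Mul(Rational(1, 15), G) (Function('j')(G) = Mul(G, Rational(1, 15)) = Mul(Rational(1, 15), G))
Q = Rational(-34, 135) (Q = Add(Rational(-2, 9), Mul(Rational(1, 9), Mul(-1, Mul(Rational(1, 15), 4)))) = Add(Rational(-2, 9), Mul(Rational(1, 9), Mul(-1, Rational(4, 15)))) = Add(Rational(-2, 9), Mul(Rational(1, 9), Rational(-4, 15))) = Add(Rational(-2, 9), Rational(-4, 135)) = Rational(-34, 135) ≈ -0.25185)
Function('u')(n) = Add(Rational(-34, 135), Pow(n, 2), Mul(61, n)) (Function('u')(n) = Add(Add(Pow(n, 2), Mul(61, n)), Rational(-34, 135)) = Add(Rational(-34, 135), Pow(n, 2), Mul(61, n)))
Function('A')(V, Z) = Mul(-40, V)
Add(Function('A')(Add(-99, -22), 143), Mul(-1, Function('u')(-138))) = Add(Mul(-40, Add(-99, -22)), Mul(-1, Add(Rational(-34, 135), Pow(-138, 2), Mul(61, -138)))) = Add(Mul(-40, -121), Mul(-1, Add(Rational(-34, 135), 19044, -8418))) = Add(4840, Mul(-1, Rational(1434476, 135))) = Add(4840, Rational(-1434476, 135)) = Rational(-781076, 135)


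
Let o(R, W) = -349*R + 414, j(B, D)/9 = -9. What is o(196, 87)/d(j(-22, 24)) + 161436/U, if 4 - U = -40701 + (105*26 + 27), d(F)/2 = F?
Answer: 325779644/768447 ≈ 423.95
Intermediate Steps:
j(B, D) = -81 (j(B, D) = 9*(-9) = -81)
d(F) = 2*F
U = 37948 (U = 4 - (-40701 + (105*26 + 27)) = 4 - (-40701 + (2730 + 27)) = 4 - (-40701 + 2757) = 4 - 1*(-37944) = 4 + 37944 = 37948)
o(R, W) = 414 - 349*R
o(196, 87)/d(j(-22, 24)) + 161436/U = (414 - 349*196)/((2*(-81))) + 161436/37948 = (414 - 68404)/(-162) + 161436*(1/37948) = -67990*(-1/162) + 40359/9487 = 33995/81 + 40359/9487 = 325779644/768447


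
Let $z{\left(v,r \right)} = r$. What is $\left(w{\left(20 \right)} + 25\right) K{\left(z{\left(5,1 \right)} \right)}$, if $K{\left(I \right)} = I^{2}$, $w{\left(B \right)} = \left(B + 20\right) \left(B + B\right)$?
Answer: $1625$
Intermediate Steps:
$w{\left(B \right)} = 2 B \left(20 + B\right)$ ($w{\left(B \right)} = \left(20 + B\right) 2 B = 2 B \left(20 + B\right)$)
$\left(w{\left(20 \right)} + 25\right) K{\left(z{\left(5,1 \right)} \right)} = \left(2 \cdot 20 \left(20 + 20\right) + 25\right) 1^{2} = \left(2 \cdot 20 \cdot 40 + 25\right) 1 = \left(1600 + 25\right) 1 = 1625 \cdot 1 = 1625$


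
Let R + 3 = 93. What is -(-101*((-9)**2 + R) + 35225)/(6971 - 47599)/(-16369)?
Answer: -8977/332519866 ≈ -2.6997e-5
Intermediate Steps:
R = 90 (R = -3 + 93 = 90)
-(-101*((-9)**2 + R) + 35225)/(6971 - 47599)/(-16369) = -(-101*((-9)**2 + 90) + 35225)/(6971 - 47599)/(-16369) = -(-101*(81 + 90) + 35225)/(-40628)*(-1/16369) = -(-101*171 + 35225)*(-1)/40628*(-1/16369) = -(-17271 + 35225)*(-1)/40628*(-1/16369) = -17954*(-1)/40628*(-1/16369) = -1*(-8977/20314)*(-1/16369) = (8977/20314)*(-1/16369) = -8977/332519866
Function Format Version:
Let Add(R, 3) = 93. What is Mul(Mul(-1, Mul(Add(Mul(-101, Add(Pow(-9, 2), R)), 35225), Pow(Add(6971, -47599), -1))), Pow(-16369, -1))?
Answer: Rational(-8977, 332519866) ≈ -2.6997e-5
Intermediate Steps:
R = 90 (R = Add(-3, 93) = 90)
Mul(Mul(-1, Mul(Add(Mul(-101, Add(Pow(-9, 2), R)), 35225), Pow(Add(6971, -47599), -1))), Pow(-16369, -1)) = Mul(Mul(-1, Mul(Add(Mul(-101, Add(Pow(-9, 2), 90)), 35225), Pow(Add(6971, -47599), -1))), Pow(-16369, -1)) = Mul(Mul(-1, Mul(Add(Mul(-101, Add(81, 90)), 35225), Pow(-40628, -1))), Rational(-1, 16369)) = Mul(Mul(-1, Mul(Add(Mul(-101, 171), 35225), Rational(-1, 40628))), Rational(-1, 16369)) = Mul(Mul(-1, Mul(Add(-17271, 35225), Rational(-1, 40628))), Rational(-1, 16369)) = Mul(Mul(-1, Mul(17954, Rational(-1, 40628))), Rational(-1, 16369)) = Mul(Mul(-1, Rational(-8977, 20314)), Rational(-1, 16369)) = Mul(Rational(8977, 20314), Rational(-1, 16369)) = Rational(-8977, 332519866)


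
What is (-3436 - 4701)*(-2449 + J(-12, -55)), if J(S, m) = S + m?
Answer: 20472692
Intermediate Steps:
(-3436 - 4701)*(-2449 + J(-12, -55)) = (-3436 - 4701)*(-2449 + (-12 - 55)) = -8137*(-2449 - 67) = -8137*(-2516) = 20472692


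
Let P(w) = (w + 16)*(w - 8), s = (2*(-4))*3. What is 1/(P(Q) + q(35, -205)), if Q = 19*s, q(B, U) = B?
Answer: 1/204195 ≈ 4.8973e-6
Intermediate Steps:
s = -24 (s = -8*3 = -24)
Q = -456 (Q = 19*(-24) = -456)
P(w) = (-8 + w)*(16 + w) (P(w) = (16 + w)*(-8 + w) = (-8 + w)*(16 + w))
1/(P(Q) + q(35, -205)) = 1/((-128 + (-456)**2 + 8*(-456)) + 35) = 1/((-128 + 207936 - 3648) + 35) = 1/(204160 + 35) = 1/204195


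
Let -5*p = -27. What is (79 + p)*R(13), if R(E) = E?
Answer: 5486/5 ≈ 1097.2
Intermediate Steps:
p = 27/5 (p = -⅕*(-27) = 27/5 ≈ 5.4000)
(79 + p)*R(13) = (79 + 27/5)*13 = (422/5)*13 = 5486/5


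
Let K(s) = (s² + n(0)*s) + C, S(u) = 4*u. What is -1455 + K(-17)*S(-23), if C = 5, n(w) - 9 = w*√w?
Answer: -14427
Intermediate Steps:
n(w) = 9 + w^(3/2) (n(w) = 9 + w*√w = 9 + w^(3/2))
K(s) = 5 + s² + 9*s (K(s) = (s² + (9 + 0^(3/2))*s) + 5 = (s² + (9 + 0)*s) + 5 = (s² + 9*s) + 5 = 5 + s² + 9*s)
-1455 + K(-17)*S(-23) = -1455 + (5 + (-17)² + 9*(-17))*(4*(-23)) = -1455 + (5 + 289 - 153)*(-92) = -1455 + 141*(-92) = -1455 - 12972 = -14427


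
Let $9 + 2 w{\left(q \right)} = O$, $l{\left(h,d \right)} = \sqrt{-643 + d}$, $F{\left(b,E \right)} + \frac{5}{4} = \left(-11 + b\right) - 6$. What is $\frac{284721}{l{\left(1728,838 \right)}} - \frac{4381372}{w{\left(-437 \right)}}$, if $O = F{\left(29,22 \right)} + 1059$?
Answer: $- \frac{35050976}{4243} + \frac{94907 \sqrt{195}}{65} \approx 12128.0$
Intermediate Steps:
$F{\left(b,E \right)} = - \frac{73}{4} + b$ ($F{\left(b,E \right)} = - \frac{5}{4} + \left(\left(-11 + b\right) - 6\right) = - \frac{5}{4} + \left(-17 + b\right) = - \frac{73}{4} + b$)
$O = \frac{4279}{4}$ ($O = \left(- \frac{73}{4} + 29\right) + 1059 = \frac{43}{4} + 1059 = \frac{4279}{4} \approx 1069.8$)
$w{\left(q \right)} = \frac{4243}{8}$ ($w{\left(q \right)} = - \frac{9}{2} + \frac{1}{2} \cdot \frac{4279}{4} = - \frac{9}{2} + \frac{4279}{8} = \frac{4243}{8}$)
$\frac{284721}{l{\left(1728,838 \right)}} - \frac{4381372}{w{\left(-437 \right)}} = \frac{284721}{\sqrt{-643 + 838}} - \frac{4381372}{\frac{4243}{8}} = \frac{284721}{\sqrt{195}} - \frac{35050976}{4243} = 284721 \frac{\sqrt{195}}{195} - \frac{35050976}{4243} = \frac{94907 \sqrt{195}}{65} - \frac{35050976}{4243} = - \frac{35050976}{4243} + \frac{94907 \sqrt{195}}{65}$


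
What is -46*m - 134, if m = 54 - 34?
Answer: -1054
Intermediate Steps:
m = 20
-46*m - 134 = -46*20 - 134 = -920 - 134 = -1054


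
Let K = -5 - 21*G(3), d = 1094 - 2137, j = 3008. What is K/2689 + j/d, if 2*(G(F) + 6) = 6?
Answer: -8028018/2804627 ≈ -2.8624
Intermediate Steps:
d = -1043
G(F) = -3 (G(F) = -6 + (1/2)*6 = -6 + 3 = -3)
K = 58 (K = -5 - 21*(-3) = -5 + 63 = 58)
K/2689 + j/d = 58/2689 + 3008/(-1043) = 58*(1/2689) + 3008*(-1/1043) = 58/2689 - 3008/1043 = -8028018/2804627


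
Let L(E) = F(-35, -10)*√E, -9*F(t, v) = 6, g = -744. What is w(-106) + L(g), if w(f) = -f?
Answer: 106 - 4*I*√186/3 ≈ 106.0 - 18.184*I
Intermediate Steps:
F(t, v) = -⅔ (F(t, v) = -⅑*6 = -⅔)
L(E) = -2*√E/3
w(-106) + L(g) = -1*(-106) - 4*I*√186/3 = 106 - 4*I*√186/3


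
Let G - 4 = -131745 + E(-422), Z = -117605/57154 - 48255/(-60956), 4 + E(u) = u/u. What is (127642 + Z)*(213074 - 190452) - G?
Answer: 2515030203475616703/870969806 ≈ 2.8876e+9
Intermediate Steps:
E(u) = -3 (E(u) = -4 + u/u = -4 + 1 = -3)
Z = -2205382055/1741939612 (Z = -117605*1/57154 - 48255*(-1/60956) = -117605/57154 + 48255/60956 = -2205382055/1741939612 ≈ -1.2661)
G = -131744 (G = 4 + (-131745 - 3) = 4 - 131748 = -131744)
(127642 + Z)*(213074 - 190452) - G = (127642 - 2205382055/1741939612)*(213074 - 190452) - 1*(-131744) = (222342450572849/1741939612)*22622 + 131744 = 2514915458429495039/870969806 + 131744 = 2515030203475616703/870969806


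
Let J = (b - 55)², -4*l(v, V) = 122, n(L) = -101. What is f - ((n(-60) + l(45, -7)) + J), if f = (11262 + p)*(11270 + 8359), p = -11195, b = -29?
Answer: 2616437/2 ≈ 1.3082e+6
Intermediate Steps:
l(v, V) = -61/2 (l(v, V) = -¼*122 = -61/2)
J = 7056 (J = (-29 - 55)² = (-84)² = 7056)
f = 1315143 (f = (11262 - 11195)*(11270 + 8359) = 67*19629 = 1315143)
f - ((n(-60) + l(45, -7)) + J) = 1315143 - ((-101 - 61/2) + 7056) = 1315143 - (-263/2 + 7056) = 1315143 - 1*13849/2 = 1315143 - 13849/2 = 2616437/2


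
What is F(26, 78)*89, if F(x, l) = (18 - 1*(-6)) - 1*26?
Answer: -178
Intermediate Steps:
F(x, l) = -2 (F(x, l) = (18 + 6) - 26 = 24 - 26 = -2)
F(26, 78)*89 = -2*89 = -178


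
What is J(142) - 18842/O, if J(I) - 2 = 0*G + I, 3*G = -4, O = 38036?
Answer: 2729171/19018 ≈ 143.50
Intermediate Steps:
G = -4/3 (G = (⅓)*(-4) = -4/3 ≈ -1.3333)
J(I) = 2 + I (J(I) = 2 + (0*(-4/3) + I) = 2 + (0 + I) = 2 + I)
J(142) - 18842/O = (2 + 142) - 18842/38036 = 144 - 18842/38036 = 144 - 1*9421/19018 = 144 - 9421/19018 = 2729171/19018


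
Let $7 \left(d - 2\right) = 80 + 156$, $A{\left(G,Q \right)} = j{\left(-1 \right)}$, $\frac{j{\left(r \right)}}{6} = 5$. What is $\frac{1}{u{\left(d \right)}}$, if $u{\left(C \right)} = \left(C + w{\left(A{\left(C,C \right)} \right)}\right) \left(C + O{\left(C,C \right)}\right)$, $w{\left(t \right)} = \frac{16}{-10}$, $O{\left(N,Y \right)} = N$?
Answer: $\frac{49}{119400} \approx 0.00041039$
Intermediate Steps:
$j{\left(r \right)} = 30$ ($j{\left(r \right)} = 6 \cdot 5 = 30$)
$A{\left(G,Q \right)} = 30$
$w{\left(t \right)} = - \frac{8}{5}$ ($w{\left(t \right)} = 16 \left(- \frac{1}{10}\right) = - \frac{8}{5}$)
$d = \frac{250}{7}$ ($d = 2 + \frac{80 + 156}{7} = 2 + \frac{1}{7} \cdot 236 = 2 + \frac{236}{7} = \frac{250}{7} \approx 35.714$)
$u{\left(C \right)} = 2 C \left(- \frac{8}{5} + C\right)$ ($u{\left(C \right)} = \left(C - \frac{8}{5}\right) \left(C + C\right) = \left(- \frac{8}{5} + C\right) 2 C = 2 C \left(- \frac{8}{5} + C\right)$)
$\frac{1}{u{\left(d \right)}} = \frac{1}{\frac{2}{5} \cdot \frac{250}{7} \left(-8 + 5 \cdot \frac{250}{7}\right)} = \frac{1}{\frac{2}{5} \cdot \frac{250}{7} \left(-8 + \frac{1250}{7}\right)} = \frac{1}{\frac{2}{5} \cdot \frac{250}{7} \cdot \frac{1194}{7}} = \frac{1}{\frac{119400}{49}} = \frac{49}{119400}$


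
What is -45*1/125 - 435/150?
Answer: -163/50 ≈ -3.2600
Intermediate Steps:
-45*1/125 - 435/150 = -45*1/125 - 435*1/150 = -9/25 - 29/10 = -163/50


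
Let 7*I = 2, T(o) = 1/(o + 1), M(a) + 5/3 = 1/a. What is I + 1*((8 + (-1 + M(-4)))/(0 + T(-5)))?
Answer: -421/21 ≈ -20.048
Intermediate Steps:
M(a) = -5/3 + 1/a
T(o) = 1/(1 + o)
I = 2/7 (I = (⅐)*2 = 2/7 ≈ 0.28571)
I + 1*((8 + (-1 + M(-4)))/(0 + T(-5))) = 2/7 + 1*((8 + (-1 + (-5/3 + 1/(-4))))/(0 + 1/(1 - 5))) = 2/7 + 1*((8 + (-1 + (-5/3 - ¼)))/(0 + 1/(-4))) = 2/7 + 1*((8 + (-1 - 23/12))/(0 - ¼)) = 2/7 + 1*((8 - 35/12)/(-¼)) = 2/7 + 1*((61/12)*(-4)) = 2/7 + 1*(-61/3) = 2/7 - 61/3 = -421/21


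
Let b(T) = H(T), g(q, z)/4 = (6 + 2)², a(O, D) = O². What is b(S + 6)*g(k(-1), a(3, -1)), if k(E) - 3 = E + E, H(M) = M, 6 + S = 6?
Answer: 1536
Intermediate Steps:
S = 0 (S = -6 + 6 = 0)
k(E) = 3 + 2*E (k(E) = 3 + (E + E) = 3 + 2*E)
g(q, z) = 256 (g(q, z) = 4*(6 + 2)² = 4*8² = 4*64 = 256)
b(T) = T
b(S + 6)*g(k(-1), a(3, -1)) = (0 + 6)*256 = 6*256 = 1536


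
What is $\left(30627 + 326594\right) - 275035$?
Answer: $82186$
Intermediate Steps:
$\left(30627 + 326594\right) - 275035 = 357221 - 275035 = 82186$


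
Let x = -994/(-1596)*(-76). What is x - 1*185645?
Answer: -557077/3 ≈ -1.8569e+5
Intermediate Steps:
x = -142/3 (x = -994*(-1/1596)*(-76) = (71/114)*(-76) = -142/3 ≈ -47.333)
x - 1*185645 = -142/3 - 1*185645 = -142/3 - 185645 = -557077/3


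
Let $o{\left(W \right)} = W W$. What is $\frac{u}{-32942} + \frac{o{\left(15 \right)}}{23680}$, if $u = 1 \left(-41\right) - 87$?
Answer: $\frac{1044299}{78006656} \approx 0.013387$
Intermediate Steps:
$o{\left(W \right)} = W^{2}$
$u = -128$ ($u = -41 - 87 = -128$)
$\frac{u}{-32942} + \frac{o{\left(15 \right)}}{23680} = - \frac{128}{-32942} + \frac{15^{2}}{23680} = \left(-128\right) \left(- \frac{1}{32942}\right) + 225 \cdot \frac{1}{23680} = \frac{64}{16471} + \frac{45}{4736} = \frac{1044299}{78006656}$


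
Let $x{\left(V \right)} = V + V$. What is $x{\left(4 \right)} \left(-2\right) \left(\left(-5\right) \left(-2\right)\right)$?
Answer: $-160$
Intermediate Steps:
$x{\left(V \right)} = 2 V$
$x{\left(4 \right)} \left(-2\right) \left(\left(-5\right) \left(-2\right)\right) = 2 \cdot 4 \left(-2\right) \left(\left(-5\right) \left(-2\right)\right) = 8 \left(-2\right) 10 = \left(-16\right) 10 = -160$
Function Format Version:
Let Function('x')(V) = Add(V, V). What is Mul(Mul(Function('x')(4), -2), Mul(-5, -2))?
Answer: -160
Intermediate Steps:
Function('x')(V) = Mul(2, V)
Mul(Mul(Function('x')(4), -2), Mul(-5, -2)) = Mul(Mul(Mul(2, 4), -2), Mul(-5, -2)) = Mul(Mul(8, -2), 10) = Mul(-16, 10) = -160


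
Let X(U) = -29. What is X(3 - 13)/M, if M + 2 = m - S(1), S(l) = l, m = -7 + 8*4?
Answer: -29/22 ≈ -1.3182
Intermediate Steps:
m = 25 (m = -7 + 32 = 25)
M = 22 (M = -2 + (25 - 1*1) = -2 + (25 - 1) = -2 + 24 = 22)
X(3 - 13)/M = -29/22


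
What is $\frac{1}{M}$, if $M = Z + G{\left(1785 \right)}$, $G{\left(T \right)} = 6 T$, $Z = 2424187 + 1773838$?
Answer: $\frac{1}{4208735} \approx 2.376 \cdot 10^{-7}$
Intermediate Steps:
$Z = 4198025$
$M = 4208735$ ($M = 4198025 + 6 \cdot 1785 = 4198025 + 10710 = 4208735$)
$\frac{1}{M} = \frac{1}{4208735}$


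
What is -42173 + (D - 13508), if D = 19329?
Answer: -36352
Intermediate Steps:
-42173 + (D - 13508) = -42173 + (19329 - 13508) = -42173 + 5821 = -36352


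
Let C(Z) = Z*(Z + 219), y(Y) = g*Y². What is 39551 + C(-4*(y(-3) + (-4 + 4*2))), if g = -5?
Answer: 102363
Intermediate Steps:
y(Y) = -5*Y²
C(Z) = Z*(219 + Z)
39551 + C(-4*(y(-3) + (-4 + 4*2))) = 39551 + (-4*(-5*(-3)² + (-4 + 4*2)))*(219 - 4*(-5*(-3)² + (-4 + 4*2))) = 39551 + (-4*(-5*9 + (-4 + 8)))*(219 - 4*(-5*9 + (-4 + 8))) = 39551 + (-4*(-45 + 4))*(219 - 4*(-45 + 4)) = 39551 + (-4*(-41))*(219 - 4*(-41)) = 39551 + 164*(219 + 164) = 39551 + 164*383 = 39551 + 62812 = 102363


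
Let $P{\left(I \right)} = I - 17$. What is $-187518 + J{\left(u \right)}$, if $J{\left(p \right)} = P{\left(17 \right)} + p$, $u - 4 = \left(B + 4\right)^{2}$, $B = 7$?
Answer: $-187393$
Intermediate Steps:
$P{\left(I \right)} = -17 + I$
$u = 125$ ($u = 4 + \left(7 + 4\right)^{2} = 4 + 11^{2} = 4 + 121 = 125$)
$J{\left(p \right)} = p$ ($J{\left(p \right)} = \left(-17 + 17\right) + p = 0 + p = p$)
$-187518 + J{\left(u \right)} = -187518 + 125 = -187393$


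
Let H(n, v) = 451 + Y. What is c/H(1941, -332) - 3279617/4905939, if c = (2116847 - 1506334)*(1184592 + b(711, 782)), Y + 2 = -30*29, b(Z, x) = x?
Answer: -3550360534565242175/2065400319 ≈ -1.7190e+9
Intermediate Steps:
Y = -872 (Y = -2 - 30*29 = -2 - 870 = -872)
c = 723686236862 (c = (2116847 - 1506334)*(1184592 + 782) = 610513*1185374 = 723686236862)
H(n, v) = -421 (H(n, v) = 451 - 872 = -421)
c/H(1941, -332) - 3279617/4905939 = 723686236862/(-421) - 3279617/4905939 = 723686236862*(-1/421) - 3279617*1/4905939 = -723686236862/421 - 3279617/4905939 = -3550360534565242175/2065400319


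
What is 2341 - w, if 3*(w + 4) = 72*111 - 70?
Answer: -887/3 ≈ -295.67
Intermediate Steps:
w = 7910/3 (w = -4 + (72*111 - 70)/3 = -4 + (7992 - 70)/3 = -4 + (⅓)*7922 = -4 + 7922/3 = 7910/3 ≈ 2636.7)
2341 - w = 2341 - 1*7910/3 = 2341 - 7910/3 = -887/3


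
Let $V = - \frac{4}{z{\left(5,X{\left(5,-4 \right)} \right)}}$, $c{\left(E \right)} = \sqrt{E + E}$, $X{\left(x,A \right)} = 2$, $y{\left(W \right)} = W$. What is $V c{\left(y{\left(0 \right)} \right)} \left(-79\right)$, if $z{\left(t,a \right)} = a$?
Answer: $0$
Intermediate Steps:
$c{\left(E \right)} = \sqrt{2} \sqrt{E}$ ($c{\left(E \right)} = \sqrt{2 E} = \sqrt{2} \sqrt{E}$)
$V = -2$ ($V = - \frac{4}{2} = \left(-4\right) \frac{1}{2} = -2$)
$V c{\left(y{\left(0 \right)} \right)} \left(-79\right) = - 2 \sqrt{2} \sqrt{0} \left(-79\right) = - 2 \sqrt{2} \cdot 0 \left(-79\right) = \left(-2\right) 0 \left(-79\right) = 0 \left(-79\right) = 0$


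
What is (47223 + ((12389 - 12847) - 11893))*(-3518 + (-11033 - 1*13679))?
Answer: -984436560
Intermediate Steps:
(47223 + ((12389 - 12847) - 11893))*(-3518 + (-11033 - 1*13679)) = (47223 + (-458 - 11893))*(-3518 + (-11033 - 13679)) = (47223 - 12351)*(-3518 - 24712) = 34872*(-28230) = -984436560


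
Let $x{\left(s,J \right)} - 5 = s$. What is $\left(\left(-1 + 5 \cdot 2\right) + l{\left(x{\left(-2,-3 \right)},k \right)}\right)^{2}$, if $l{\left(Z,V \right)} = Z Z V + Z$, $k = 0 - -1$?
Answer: $441$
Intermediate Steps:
$x{\left(s,J \right)} = 5 + s$
$k = 1$ ($k = 0 + 1 = 1$)
$l{\left(Z,V \right)} = Z + V Z^{2}$ ($l{\left(Z,V \right)} = Z^{2} V + Z = V Z^{2} + Z = Z + V Z^{2}$)
$\left(\left(-1 + 5 \cdot 2\right) + l{\left(x{\left(-2,-3 \right)},k \right)}\right)^{2} = \left(\left(-1 + 5 \cdot 2\right) + \left(5 - 2\right) \left(1 + 1 \left(5 - 2\right)\right)\right)^{2} = \left(\left(-1 + 10\right) + 3 \left(1 + 1 \cdot 3\right)\right)^{2} = \left(9 + 3 \left(1 + 3\right)\right)^{2} = \left(9 + 3 \cdot 4\right)^{2} = \left(9 + 12\right)^{2} = 21^{2} = 441$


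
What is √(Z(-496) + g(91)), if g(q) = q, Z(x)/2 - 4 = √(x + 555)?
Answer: √(99 + 2*√59) ≈ 10.694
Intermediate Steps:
Z(x) = 8 + 2*√(555 + x) (Z(x) = 8 + 2*√(x + 555) = 8 + 2*√(555 + x))
√(Z(-496) + g(91)) = √((8 + 2*√(555 - 496)) + 91) = √((8 + 2*√59) + 91) = √(99 + 2*√59)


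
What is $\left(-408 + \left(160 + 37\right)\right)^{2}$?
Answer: $44521$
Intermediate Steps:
$\left(-408 + \left(160 + 37\right)\right)^{2} = \left(-408 + 197\right)^{2} = \left(-211\right)^{2} = 44521$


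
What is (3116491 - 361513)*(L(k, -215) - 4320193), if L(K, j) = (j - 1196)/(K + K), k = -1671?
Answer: -6629433777730985/557 ≈ -1.1902e+13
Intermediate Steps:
L(K, j) = (-1196 + j)/(2*K) (L(K, j) = (-1196 + j)/((2*K)) = (-1196 + j)*(1/(2*K)) = (-1196 + j)/(2*K))
(3116491 - 361513)*(L(k, -215) - 4320193) = (3116491 - 361513)*((1/2)*(-1196 - 215)/(-1671) - 4320193) = 2754978*((1/2)*(-1/1671)*(-1411) - 4320193) = 2754978*(1411/3342 - 4320193) = 2754978*(-14438083595/3342) = -6629433777730985/557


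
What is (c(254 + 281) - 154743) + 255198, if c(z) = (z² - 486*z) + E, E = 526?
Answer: 127196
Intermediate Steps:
c(z) = 526 + z² - 486*z (c(z) = (z² - 486*z) + 526 = 526 + z² - 486*z)
(c(254 + 281) - 154743) + 255198 = ((526 + (254 + 281)² - 486*(254 + 281)) - 154743) + 255198 = ((526 + 535² - 486*535) - 154743) + 255198 = ((526 + 286225 - 260010) - 154743) + 255198 = (26741 - 154743) + 255198 = -128002 + 255198 = 127196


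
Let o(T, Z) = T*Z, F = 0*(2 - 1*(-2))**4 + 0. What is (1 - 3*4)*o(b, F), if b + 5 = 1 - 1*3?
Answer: 0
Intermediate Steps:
F = 0 (F = 0*(2 + 2)**4 + 0 = 0*4**4 + 0 = 0*256 + 0 = 0 + 0 = 0)
b = -7 (b = -5 + (1 - 1*3) = -5 + (1 - 3) = -5 - 2 = -7)
(1 - 3*4)*o(b, F) = (1 - 3*4)*(-7*0) = (1 - 12)*0 = -11*0 = 0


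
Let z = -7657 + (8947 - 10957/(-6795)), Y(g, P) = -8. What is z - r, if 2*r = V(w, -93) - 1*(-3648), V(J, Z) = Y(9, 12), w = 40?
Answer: -3590393/6795 ≈ -528.39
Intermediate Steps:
V(J, Z) = -8
z = 8776507/6795 (z = -7657 + (8947 - 10957*(-1/6795)) = -7657 + (8947 + 10957/6795) = -7657 + 60805822/6795 = 8776507/6795 ≈ 1291.6)
r = 1820 (r = (-8 - 1*(-3648))/2 = (-8 + 3648)/2 = (1/2)*3640 = 1820)
z - r = 8776507/6795 - 1*1820 = 8776507/6795 - 1820 = -3590393/6795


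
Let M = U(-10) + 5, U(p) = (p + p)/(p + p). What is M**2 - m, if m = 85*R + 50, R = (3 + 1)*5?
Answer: -1714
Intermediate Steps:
R = 20 (R = 4*5 = 20)
U(p) = 1 (U(p) = (2*p)/((2*p)) = (2*p)*(1/(2*p)) = 1)
m = 1750 (m = 85*20 + 50 = 1700 + 50 = 1750)
M = 6 (M = 1 + 5 = 6)
M**2 - m = 6**2 - 1*1750 = 36 - 1750 = -1714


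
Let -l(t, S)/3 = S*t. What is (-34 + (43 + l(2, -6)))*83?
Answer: 3735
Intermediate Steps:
l(t, S) = -3*S*t
(-34 + (43 + l(2, -6)))*83 = (-34 + (43 - 3*(-6)*2))*83 = (-34 + (43 + 36))*83 = (-34 + 79)*83 = 45*83 = 3735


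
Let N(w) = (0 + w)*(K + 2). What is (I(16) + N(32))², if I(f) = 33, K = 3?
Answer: 37249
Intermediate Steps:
N(w) = 5*w (N(w) = (0 + w)*(3 + 2) = w*5 = 5*w)
(I(16) + N(32))² = (33 + 5*32)² = (33 + 160)² = 193² = 37249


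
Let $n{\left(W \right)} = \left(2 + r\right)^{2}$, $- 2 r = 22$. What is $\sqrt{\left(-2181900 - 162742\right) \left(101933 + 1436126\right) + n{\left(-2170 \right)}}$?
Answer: $i \sqrt{3606197729797} \approx 1.899 \cdot 10^{6} i$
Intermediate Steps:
$r = -11$ ($r = \left(- \frac{1}{2}\right) 22 = -11$)
$n{\left(W \right)} = 81$ ($n{\left(W \right)} = \left(2 - 11\right)^{2} = \left(-9\right)^{2} = 81$)
$\sqrt{\left(-2181900 - 162742\right) \left(101933 + 1436126\right) + n{\left(-2170 \right)}} = \sqrt{\left(-2181900 - 162742\right) \left(101933 + 1436126\right) + 81} = \sqrt{\left(-2344642\right) 1538059 + 81} = \sqrt{-3606197729878 + 81} = \sqrt{-3606197729797} = i \sqrt{3606197729797}$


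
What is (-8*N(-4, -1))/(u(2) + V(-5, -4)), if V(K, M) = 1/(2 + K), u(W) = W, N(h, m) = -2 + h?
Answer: 144/5 ≈ 28.800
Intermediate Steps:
(-8*N(-4, -1))/(u(2) + V(-5, -4)) = (-8*(-2 - 4))/(2 + 1/(2 - 5)) = (-8*(-6))/(2 + 1/(-3)) = 48/(2 - ⅓) = 48/(5/3) = 48*(⅗) = 144/5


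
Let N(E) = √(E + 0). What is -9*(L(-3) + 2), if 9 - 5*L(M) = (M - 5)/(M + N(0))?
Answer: -147/5 ≈ -29.400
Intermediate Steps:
N(E) = √E
L(M) = 9/5 - (-5 + M)/(5*M) (L(M) = 9/5 - (M - 5)/(5*(M + √0)) = 9/5 - (-5 + M)/(5*(M + 0)) = 9/5 - (-5 + M)/(5*M))
-9*(L(-3) + 2) = -9*((8/5 + 1/(-3)) + 2) = -9*((8/5 - ⅓) + 2) = -9*(19/15 + 2) = -9*49/15 = -147/5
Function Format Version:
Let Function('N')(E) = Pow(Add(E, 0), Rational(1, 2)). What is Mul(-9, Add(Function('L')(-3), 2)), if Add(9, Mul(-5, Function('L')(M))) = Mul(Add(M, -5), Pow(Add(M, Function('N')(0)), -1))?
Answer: Rational(-147, 5) ≈ -29.400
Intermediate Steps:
Function('N')(E) = Pow(E, Rational(1, 2))
Function('L')(M) = Add(Rational(9, 5), Mul(Rational(-1, 5), Pow(M, -1), Add(-5, M))) (Function('L')(M) = Add(Rational(9, 5), Mul(Rational(-1, 5), Mul(Add(M, -5), Pow(Add(M, Pow(0, Rational(1, 2))), -1)))) = Add(Rational(9, 5), Mul(Rational(-1, 5), Mul(Add(-5, M), Pow(Add(M, 0), -1)))) = Add(Rational(9, 5), Mul(Rational(-1, 5), Mul(Add(-5, M), Pow(M, -1)))) = Add(Rational(9, 5), Mul(Rational(-1, 5), Mul(Pow(M, -1), Add(-5, M)))) = Add(Rational(9, 5), Mul(Rational(-1, 5), Pow(M, -1), Add(-5, M))))
Mul(-9, Add(Function('L')(-3), 2)) = Mul(-9, Add(Add(Rational(8, 5), Pow(-3, -1)), 2)) = Mul(-9, Add(Add(Rational(8, 5), Rational(-1, 3)), 2)) = Mul(-9, Add(Rational(19, 15), 2)) = Mul(-9, Rational(49, 15)) = Rational(-147, 5)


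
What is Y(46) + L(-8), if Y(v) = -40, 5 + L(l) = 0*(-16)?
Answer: -45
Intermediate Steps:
L(l) = -5 (L(l) = -5 + 0*(-16) = -5 + 0 = -5)
Y(46) + L(-8) = -40 - 5 = -45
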